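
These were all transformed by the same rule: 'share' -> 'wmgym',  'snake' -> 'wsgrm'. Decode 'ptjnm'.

In share: s→w is +4, h→m is +5, a→g is +6, r→y is +7 — the shift increases by 1 each position. Letter i (0-indexed) is shifted by i+4, so successive shifts are 4, 5, 6, ….
Reversing it on ptjnm: p−4=l, t−5=o, j−6=d, n−7=g, m−8=e.

lodge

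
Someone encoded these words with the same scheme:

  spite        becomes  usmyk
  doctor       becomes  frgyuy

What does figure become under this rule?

hlkzxl

In spite: s→u is +2, p→s is +3, i→m is +4, t→y is +5 — the shift increases by 1 each position. The shift increases by 1 at each position, starting from +2: 2, 3, 4, ….
Applying it to figure: f+2=h, i+3=l, g+4=k, u+5=z, r+6=x, e+7=l.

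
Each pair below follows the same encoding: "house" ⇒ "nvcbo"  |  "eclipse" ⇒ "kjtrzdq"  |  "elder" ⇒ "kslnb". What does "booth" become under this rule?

In house: h→n is +6, o→v is +7, u→c is +8, s→b is +9 — the shift increases by 1 each position. Letter i (0-indexed) is shifted by i+6, so successive shifts are 6, 7, 8, ….
On booth: b+6=h, o+7=v, o+8=w, t+9=c, h+10=r.

hvwcr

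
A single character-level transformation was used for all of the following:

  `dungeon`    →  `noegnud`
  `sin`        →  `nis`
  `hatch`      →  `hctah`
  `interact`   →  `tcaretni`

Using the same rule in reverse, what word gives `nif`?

The word is simply reversed.
Decoding nif: then reverse → fin.

fin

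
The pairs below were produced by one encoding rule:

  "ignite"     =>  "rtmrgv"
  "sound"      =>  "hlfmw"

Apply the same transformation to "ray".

izb

Each pair mirrors across the alphabet (i↔r, g↔t, n↔m): positions sum to 25. This is the alphabet-reversal cipher (Atbash): a becomes z, b becomes y, etc.
On ray: r↔i, a↔z, y↔b.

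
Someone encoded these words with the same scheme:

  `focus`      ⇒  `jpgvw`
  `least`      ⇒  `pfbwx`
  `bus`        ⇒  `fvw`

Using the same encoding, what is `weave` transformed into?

afbzf

The shift depends on letter class: consonant f→j is +4, but vowel o→p is +1. The rule splits by letter class: vowels +1, consonants +4.
On weave: w(cons)+4=a, e(vowel)+1=f, a(vowel)+1=b, v(cons)+4=z, e(vowel)+1=f.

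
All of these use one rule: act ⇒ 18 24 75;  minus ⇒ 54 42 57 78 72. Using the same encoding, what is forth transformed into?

With a=1..z=26, the number is 3·pos + 15.
On forth: f=6→33, o=15→60, r=18→69, t=20→75, h=8→39.

33 60 69 75 39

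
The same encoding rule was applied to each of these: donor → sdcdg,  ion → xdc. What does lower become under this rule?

Compare letters: d→s is +15, o→d is +15, n→c is +15 — a constant shift. Each letter is shifted forward by 15 in the alphabet (a Caesar shift of +15).
For lower: l+15=a, o+15=d, w+15=l, e+15=t, r+15=g.

adltg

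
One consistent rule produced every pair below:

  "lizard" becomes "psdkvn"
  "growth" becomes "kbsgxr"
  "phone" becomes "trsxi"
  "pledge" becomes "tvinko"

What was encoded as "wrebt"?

Shifts by position in lizard: pos 0: l→p (+4), pos 1: i→s (+10), pos 2: z→d (+4), pos 3: a→k (+10) — repeating every 2. The shifts repeat in a cycle of length 2: positions 0,1,… shift by +4, +10, then the pattern repeats.
Decoding wrebt: w−4=s, r−10=h, e−4=a, b−10=r, t−4=p.

sharp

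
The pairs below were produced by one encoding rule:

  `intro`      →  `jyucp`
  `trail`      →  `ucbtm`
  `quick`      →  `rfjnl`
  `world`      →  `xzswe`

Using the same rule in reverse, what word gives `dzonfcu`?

It's a Vigenère-style cipher with numeric key [1,11]: position i shifts by key[i mod 2].
Undoing it on dzonfcu: d−1=c, z−11=o, o−1=n, n−11=c, f−1=e, c−11=r, u−1=t.

concert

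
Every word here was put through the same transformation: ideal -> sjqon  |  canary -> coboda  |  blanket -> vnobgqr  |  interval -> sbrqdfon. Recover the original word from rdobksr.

i(8)→s(18) and d(3)→j(9) fit y≡7x+14 (mod 26); the inverse of 7 mod 26 is 15. This is an affine cipher: with a=0,…,z=25, each position x becomes (7x+14) mod 26.
Reversing it on rdobksr: r(17)→15·(17−14)≡19=t; d(3)→15·(3−14)≡17=r; o(14)→15·(14−14)≡0=a; b(1)→15·(1−14)≡13=n; k(10)→15·(10−14)≡18=s; s(18)→15·(18−14)≡8=i; r(17)→15·(17−14)≡19=t (all mod 26).

transit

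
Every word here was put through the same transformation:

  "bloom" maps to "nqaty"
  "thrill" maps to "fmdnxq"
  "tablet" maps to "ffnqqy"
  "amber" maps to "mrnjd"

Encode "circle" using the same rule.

ondhxj

A repeating key of period 2 is used — shifts +12, +5 over and over.
Applying it to circle: c+12=o, i+5=n, r+12=d, c+5=h, l+12=x, e+5=j.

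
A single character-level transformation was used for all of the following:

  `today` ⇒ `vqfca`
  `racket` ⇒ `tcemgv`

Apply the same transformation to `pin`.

Compare letters: t→v is +2, o→q is +2, d→f is +2 — a constant shift. It's a constant shift of +2 (ROT2).
For pin: p+2=r, i+2=k, n+2=p.

rkp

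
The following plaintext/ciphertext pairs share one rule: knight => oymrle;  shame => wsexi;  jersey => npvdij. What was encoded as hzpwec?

dollar

The shifts repeat in a cycle of length 2: positions 0,1,… shift by +4, +11, then the pattern repeats.
Reversing it on hzpwec: h−4=d, z−11=o, p−4=l, w−11=l, e−4=a, c−11=r.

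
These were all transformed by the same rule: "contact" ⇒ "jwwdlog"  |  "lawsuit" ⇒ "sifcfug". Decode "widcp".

In contact: c→j is +7, o→w is +8, n→w is +9, t→d is +10 — the shift increases by 1 each position. Each letter shifts forward by (position + 7), i.e. 7, 8, 9, … — the shift grows by one for each successive letter.
Reversing it on widcp: w−7=p, i−8=a, d−9=u, c−10=s, p−11=e.

pause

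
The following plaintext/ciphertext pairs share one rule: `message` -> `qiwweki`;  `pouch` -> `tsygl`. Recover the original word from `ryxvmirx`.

nutrient

Compare letters: m→q is +4, e→i is +4, s→w is +4 — a constant shift. It's a constant shift of +4 (ROT4).
Undoing it on ryxvmirx: r−4=n, y−4=u, x−4=t, v−4=r, m−4=i, i−4=e, r−4=n, x−4=t.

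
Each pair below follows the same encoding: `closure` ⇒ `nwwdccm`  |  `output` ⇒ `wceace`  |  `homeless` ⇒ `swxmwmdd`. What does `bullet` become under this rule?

The shift depends on letter class: consonant c→n is +11, but vowel o→w is +8. Two shifts are in play — +8 for a/e/i/o/u, +11 for every other letter.
For bullet: b(cons)+11=m, u(vowel)+8=c, l(cons)+11=w, l(cons)+11=w, e(vowel)+8=m, t(cons)+11=e.

mcwwme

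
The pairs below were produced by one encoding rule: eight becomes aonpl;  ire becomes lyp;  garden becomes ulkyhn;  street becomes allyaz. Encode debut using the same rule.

abilk

The output letters match the input read backwards, each shifted +7: eight reversed is thgie. Two steps: reverse the string, then apply a Caesar shift of +7.
For debut: reverse → tubed; then shift: t+7=a, u+7=b, b+7=i, e+7=l, d+7=k.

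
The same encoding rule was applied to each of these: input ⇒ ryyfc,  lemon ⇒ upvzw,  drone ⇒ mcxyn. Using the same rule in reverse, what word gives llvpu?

camel

Shifts by position in input: pos 0: i→r (+9), pos 1: n→y (+11), pos 2: p→y (+9), pos 3: u→f (+11) — repeating every 2. The shifts repeat in a cycle of length 2: positions 0,1,… shift by +9, +11, then the pattern repeats.
Decoding llvpu: l−9=c, l−11=a, v−9=m, p−11=e, u−9=l.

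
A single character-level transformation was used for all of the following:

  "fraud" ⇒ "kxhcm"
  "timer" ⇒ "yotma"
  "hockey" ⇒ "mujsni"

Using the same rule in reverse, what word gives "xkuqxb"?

senior

In fraud: f→k is +5, r→x is +6, a→h is +7, u→c is +8 — the shift increases by 1 each position. Letter i (0-indexed) is shifted by i+5, so successive shifts are 5, 6, 7, ….
Decoding xkuqxb: x−5=s, k−6=e, u−7=n, q−8=i, x−9=o, b−10=r.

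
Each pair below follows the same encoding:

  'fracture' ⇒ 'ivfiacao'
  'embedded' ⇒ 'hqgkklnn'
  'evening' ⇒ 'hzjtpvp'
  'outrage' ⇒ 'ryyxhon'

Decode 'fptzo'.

In fracture: f→i is +3, r→v is +4, a→f is +5, c→i is +6 — the shift increases by 1 each position. The shift increases by 1 at each position, starting from +3: 3, 4, 5, ….
Undoing it on fptzo: f−3=c, p−4=l, t−5=o, z−6=t, o−7=h.

cloth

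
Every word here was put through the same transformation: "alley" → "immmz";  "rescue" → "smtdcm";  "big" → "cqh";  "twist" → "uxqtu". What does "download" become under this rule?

ewxomwie

Vowels shift forward by 8 and consonants shift forward by 1.
Applying it to download: d(cons)+1=e, o(vowel)+8=w, w(cons)+1=x, n(cons)+1=o, l(cons)+1=m, o(vowel)+8=w, a(vowel)+8=i, d(cons)+1=e.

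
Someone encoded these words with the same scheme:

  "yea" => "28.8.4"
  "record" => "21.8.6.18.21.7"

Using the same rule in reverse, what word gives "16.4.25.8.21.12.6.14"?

y is letter #25 and maps to 28: an offset of 3. The number is (letter's place in the alphabet, a=1) + 3.
Decoding 16.4.25.8.21.12.6.14: 16→(16−3)÷1=13=m, 4→(4−3)÷1=1=a, 25→(25−3)÷1=22=v, 8→(8−3)÷1=5=e, 21→(21−3)÷1=18=r, 12→(12−3)÷1=9=i, 6→(6−3)÷1=3=c, 14→(14−3)÷1=11=k.

maverick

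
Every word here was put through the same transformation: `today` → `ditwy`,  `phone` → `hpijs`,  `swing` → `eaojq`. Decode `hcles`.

pulse

t(19)→d(3) and o(14)→i(8) fit y≡25x+22 (mod 26); the inverse of 25 mod 26 is 25. This is an affine cipher: with a=0,…,z=25, each position x becomes (25x+22) mod 26.
Undoing it on hcles: h(7)→25·(7−22)≡15=p; c(2)→25·(2−22)≡20=u; l(11)→25·(11−22)≡11=l; e(4)→25·(4−22)≡18=s; s(18)→25·(18−22)≡4=e (all mod 26).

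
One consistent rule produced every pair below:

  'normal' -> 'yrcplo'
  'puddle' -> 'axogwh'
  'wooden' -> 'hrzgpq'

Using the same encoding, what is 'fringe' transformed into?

Shifts by position in normal: pos 0: n→y (+11), pos 1: o→r (+3), pos 2: r→c (+11), pos 3: m→p (+3) — repeating every 2. A repeating key of period 2 is used — shifts +11, +3 over and over.
For fringe: f+11=q, r+3=u, i+11=t, n+3=q, g+11=r, e+3=h.

qutqrh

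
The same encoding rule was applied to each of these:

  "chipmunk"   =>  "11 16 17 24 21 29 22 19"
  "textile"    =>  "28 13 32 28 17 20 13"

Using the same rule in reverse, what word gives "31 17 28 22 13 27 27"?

c is letter #3 and maps to 11: an offset of 8. Each letter is replaced by its alphabet position (a=1..z=26) + 8.
Reversing it on 31 17 28 22 13 27 27: 31→(31−8)÷1=23=w, 17→(17−8)÷1=9=i, 28→(28−8)÷1=20=t, 22→(22−8)÷1=14=n, 13→(13−8)÷1=5=e, 27→(27−8)÷1=19=s, 27→(27−8)÷1=19=s.

witness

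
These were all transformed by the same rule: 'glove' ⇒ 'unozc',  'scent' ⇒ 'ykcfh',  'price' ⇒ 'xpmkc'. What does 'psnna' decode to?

rally

g(6)→u(20) and l(11)→n(13) fit y≡9x+18 (mod 26); the inverse of 9 mod 26 is 3. Treating letters as 0–25, the rule is x ↦ 9x + 18 (mod 26).
Decoding psnna: p(15)→3·(15−18)≡17=r; s(18)→3·(18−18)≡0=a; n(13)→3·(13−18)≡11=l; n(13)→3·(13−18)≡11=l; a(0)→3·(0−18)≡24=y (all mod 26).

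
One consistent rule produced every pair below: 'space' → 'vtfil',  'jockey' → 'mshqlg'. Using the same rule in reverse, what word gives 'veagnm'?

savage

In space: s→v is +3, p→t is +4, a→f is +5, c→i is +6 — the shift increases by 1 each position. The shift increases by 1 at each position, starting from +3: 3, 4, 5, ….
Reversing it on veagnm: v−3=s, e−4=a, a−5=v, g−6=a, n−7=g, m−8=e.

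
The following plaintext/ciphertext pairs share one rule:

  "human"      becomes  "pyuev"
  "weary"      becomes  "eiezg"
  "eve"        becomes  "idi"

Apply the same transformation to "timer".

bmuiz

Vowels shift forward by 4 and consonants shift forward by 8.
For timer: t(cons)+8=b, i(vowel)+4=m, m(cons)+8=u, e(vowel)+4=i, r(cons)+8=z.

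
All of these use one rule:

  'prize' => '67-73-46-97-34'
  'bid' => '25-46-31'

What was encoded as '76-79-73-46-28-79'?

p(#16)→67 and r(#18)→73: differences scale by 3, so n = 3·pos + 19. Each letter becomes 3×(its alphabet position, a=1..z=26) + 19.
Undoing it on 76-79-73-46-28-79: 76→(76−19)÷3=19=s, 79→(79−19)÷3=20=t, 73→(73−19)÷3=18=r, 46→(46−19)÷3=9=i, 28→(28−19)÷3=3=c, 79→(79−19)÷3=20=t.

strict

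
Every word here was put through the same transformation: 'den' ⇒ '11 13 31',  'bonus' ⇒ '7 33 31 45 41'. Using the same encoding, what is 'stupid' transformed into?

41 43 45 35 21 11

With a=1..z=26, the number is 2·pos + 3.
For stupid: s=19→41, t=20→43, u=21→45, p=16→35, i=9→21, d=4→11.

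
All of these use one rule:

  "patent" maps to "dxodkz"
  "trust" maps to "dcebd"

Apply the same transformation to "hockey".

ioumyr

The output letters match the input read backwards, each shifted +10: patent reversed is tnetap. Read the word backwards and shift each letter +10.
For hockey: reverse → yekcoh; then shift: y+10=i, e+10=o, k+10=u, c+10=m, o+10=y, h+10=r.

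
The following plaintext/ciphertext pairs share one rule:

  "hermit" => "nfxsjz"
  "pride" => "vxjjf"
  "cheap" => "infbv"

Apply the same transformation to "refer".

xflfx

Two shifts are in play — +1 for a/e/i/o/u, +6 for every other letter.
Applying it to refer: r(cons)+6=x, e(vowel)+1=f, f(cons)+6=l, e(vowel)+1=f, r(cons)+6=x.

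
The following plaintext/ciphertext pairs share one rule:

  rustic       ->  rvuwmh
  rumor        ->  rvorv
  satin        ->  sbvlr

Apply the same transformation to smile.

snkoi

In rustic: r→r is +0, u→v is +1, s→u is +2, t→w is +3 — the shift increases by 1 each position. Each letter shifts forward by its position index (0, 1, 2, …) — the shift grows by one for each successive letter.
Applying it to smile: s+0=s, m+1=n, i+2=k, l+3=o, e+4=i.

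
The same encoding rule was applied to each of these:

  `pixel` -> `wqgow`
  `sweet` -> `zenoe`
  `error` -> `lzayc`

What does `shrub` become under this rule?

zpaem

In pixel: p→w is +7, i→q is +8, x→g is +9, e→o is +10 — the shift increases by 1 each position. The shift increases by 1 at each position, starting from +7: 7, 8, 9, ….
Applying it to shrub: s+7=z, h+8=p, r+9=a, u+10=e, b+11=m.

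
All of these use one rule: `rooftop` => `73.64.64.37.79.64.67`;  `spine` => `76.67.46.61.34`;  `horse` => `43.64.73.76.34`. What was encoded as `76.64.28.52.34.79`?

socket

The formula is n = 3×(alphabet index, a=1) + 19.
Undoing it on 76.64.28.52.34.79: 76→(76−19)÷3=19=s, 64→(64−19)÷3=15=o, 28→(28−19)÷3=3=c, 52→(52−19)÷3=11=k, 34→(34−19)÷3=5=e, 79→(79−19)÷3=20=t.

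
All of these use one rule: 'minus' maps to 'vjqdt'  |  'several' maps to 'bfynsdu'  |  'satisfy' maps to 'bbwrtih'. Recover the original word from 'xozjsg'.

onward

Shifts by position in minus: pos 0: m→v (+9), pos 1: i→j (+1), pos 2: n→q (+3), pos 3: u→d (+9), pos 4: s→t (+1) — repeating every 3. The shifts repeat in a cycle of length 3: positions 0,1,… shift by +9, +1, +3, then the pattern repeats.
Decoding xozjsg: x−9=o, o−1=n, z−3=w, j−9=a, s−1=r, g−3=d.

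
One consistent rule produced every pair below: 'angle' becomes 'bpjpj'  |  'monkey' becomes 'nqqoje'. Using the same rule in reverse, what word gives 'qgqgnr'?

In angle: a→b is +1, n→p is +2, g→j is +3, l→p is +4 — the shift increases by 1 each position. The shift increases by 1 at each position, starting from +1: 1, 2, 3, ….
Undoing it on qgqgnr: q−1=p, g−2=e, q−3=n, g−4=c, n−5=i, r−6=l.

pencil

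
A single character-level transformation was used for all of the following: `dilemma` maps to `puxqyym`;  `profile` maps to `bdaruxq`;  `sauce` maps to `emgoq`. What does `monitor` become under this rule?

yazufad

Compare letters: d→p is +12, i→u is +12, l→x is +12 — a constant shift. It's a constant shift of +12 (ROT12).
For monitor: m+12=y, o+12=a, n+12=z, i+12=u, t+12=f, o+12=a, r+12=d.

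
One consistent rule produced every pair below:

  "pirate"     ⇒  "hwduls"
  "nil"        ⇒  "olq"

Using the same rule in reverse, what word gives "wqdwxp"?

The output letters match the input read backwards, each shifted +3: pirate reversed is etarip. Read the word backwards and shift each letter +3.
Reversing it on wqdwxp: shift back: w−3=t, q−3=n, d−3=a, w−3=t, x−3=u, p−3=m → tnatum; then reverse → mutant.

mutant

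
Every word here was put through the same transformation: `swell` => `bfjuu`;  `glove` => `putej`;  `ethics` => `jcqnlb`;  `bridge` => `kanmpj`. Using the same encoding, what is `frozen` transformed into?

oatijw

The rule splits by letter class: vowels +5, consonants +9.
On frozen: f(cons)+9=o, r(cons)+9=a, o(vowel)+5=t, z(cons)+9=i, e(vowel)+5=j, n(cons)+9=w.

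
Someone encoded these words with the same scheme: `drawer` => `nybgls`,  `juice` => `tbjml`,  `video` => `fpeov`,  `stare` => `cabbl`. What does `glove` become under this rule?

Shifts by position in drawer: pos 0: d→n (+10), pos 1: r→y (+7), pos 2: a→b (+1), pos 3: w→g (+10), pos 4: e→l (+7), pos 5: r→s (+1) — repeating every 3. A repeating key of period 3 is used — shifts +10, +7, +1 over and over.
Applying it to glove: g+10=q, l+7=s, o+1=p, v+10=f, e+7=l.

qspfl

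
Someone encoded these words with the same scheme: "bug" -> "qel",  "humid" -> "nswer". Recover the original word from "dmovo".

Two steps: reverse the string, then apply a Caesar shift of +10.
Decoding dmovo: shift back: d−10=t, m−10=c, o−10=e, v−10=l, o−10=e → tcele; then reverse → elect.

elect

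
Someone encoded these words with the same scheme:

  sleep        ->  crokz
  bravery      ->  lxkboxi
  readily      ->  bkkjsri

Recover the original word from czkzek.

statue

Shifts by position in sleep: pos 0: s→c (+10), pos 1: l→r (+6), pos 2: e→o (+10), pos 3: e→k (+6) — repeating every 2. A repeating key of period 2 is used — shifts +10, +6 over and over.
Decoding czkzek: c−10=s, z−6=t, k−10=a, z−6=t, e−10=u, k−6=e.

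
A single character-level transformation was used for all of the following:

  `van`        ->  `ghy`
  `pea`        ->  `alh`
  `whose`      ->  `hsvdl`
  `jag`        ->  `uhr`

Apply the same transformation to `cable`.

nhmwl

The shift depends on letter class: consonant v→g is +11, but vowel a→h is +7. Vowels shift forward by 7 and consonants shift forward by 11.
Applying it to cable: c(cons)+11=n, a(vowel)+7=h, b(cons)+11=m, l(cons)+11=w, e(vowel)+7=l.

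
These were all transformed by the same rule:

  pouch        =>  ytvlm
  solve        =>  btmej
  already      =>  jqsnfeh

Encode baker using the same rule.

Shifts by position in pouch: pos 0: p→y (+9), pos 1: o→t (+5), pos 2: u→v (+1), pos 3: c→l (+9), pos 4: h→m (+5) — repeating every 3. The shifts repeat in a cycle of length 3: positions 0,1,… shift by +9, +5, +1, then the pattern repeats.
On baker: b+9=k, a+5=f, k+1=l, e+9=n, r+5=w.

kflnw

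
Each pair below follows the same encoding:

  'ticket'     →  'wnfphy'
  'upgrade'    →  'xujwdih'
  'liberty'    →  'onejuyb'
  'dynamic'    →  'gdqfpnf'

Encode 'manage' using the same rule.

pfqfjj

Shifts by position in ticket: pos 0: t→w (+3), pos 1: i→n (+5), pos 2: c→f (+3), pos 3: k→p (+5) — repeating every 2. The shifts repeat in a cycle of length 2: positions 0,1,… shift by +3, +5, then the pattern repeats.
On manage: m+3=p, a+5=f, n+3=q, a+5=f, g+3=j, e+5=j.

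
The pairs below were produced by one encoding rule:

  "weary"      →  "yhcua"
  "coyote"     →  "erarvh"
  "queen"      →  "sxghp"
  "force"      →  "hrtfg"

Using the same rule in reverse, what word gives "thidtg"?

A repeating key of period 2 is used — shifts +2, +3 over and over.
Decoding thidtg: t−2=r, h−3=e, i−2=g, d−3=a, t−2=r, g−3=d.

regard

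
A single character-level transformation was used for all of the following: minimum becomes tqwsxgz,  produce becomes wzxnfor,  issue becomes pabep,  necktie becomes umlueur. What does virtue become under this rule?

cqadfq

In minimum: m→t is +7, i→q is +8, n→w is +9, i→s is +10 — the shift increases by 1 each position. Letter i (0-indexed) is shifted by i+7, so successive shifts are 7, 8, 9, ….
On virtue: v+7=c, i+8=q, r+9=a, t+10=d, u+11=f, e+12=q.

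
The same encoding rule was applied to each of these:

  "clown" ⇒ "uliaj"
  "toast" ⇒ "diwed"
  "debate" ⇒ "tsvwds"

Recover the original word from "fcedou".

Each letter's alphabet position (a=0..z=25) is mapped through 25·x+22 mod 26 — an affine cipher.
Undoing it on fcedou: f(5)→25·(5−22)≡17=r; c(2)→25·(2−22)≡20=u; e(4)→25·(4−22)≡18=s; d(3)→25·(3−22)≡19=t; o(14)→25·(14−22)≡8=i; u(20)→25·(20−22)≡2=c (all mod 26).

rustic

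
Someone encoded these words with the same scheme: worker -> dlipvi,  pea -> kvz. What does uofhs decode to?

flush

This is the alphabet-reversal cipher (Atbash): a becomes z, b becomes y, etc.
Undoing it on uofhs: u↔f, o↔l, f↔u, h↔s, s↔h.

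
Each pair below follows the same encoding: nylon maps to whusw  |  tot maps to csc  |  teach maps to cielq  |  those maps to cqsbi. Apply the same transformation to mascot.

The shift depends on letter class: consonant n→w is +9, but vowel o→s is +4. Two shifts are in play — +4 for a/e/i/o/u, +9 for every other letter.
For mascot: m(cons)+9=v, a(vowel)+4=e, s(cons)+9=b, c(cons)+9=l, o(vowel)+4=s, t(cons)+9=c.

veblsc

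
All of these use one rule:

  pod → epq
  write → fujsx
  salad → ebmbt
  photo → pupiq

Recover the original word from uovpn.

mount

The output letters match the input read backwards, each shifted +1: pod reversed is dop. Two steps: reverse the string, then apply a Caesar shift of +1.
Undoing it on uovpn: shift back: u−1=t, o−1=n, v−1=u, p−1=o, n−1=m → tnuom; then reverse → mount.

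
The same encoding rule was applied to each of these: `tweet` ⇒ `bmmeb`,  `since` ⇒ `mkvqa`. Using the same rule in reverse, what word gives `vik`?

The output letters match the input read backwards, each shifted +8: tweet reversed is teewt. Read the word backwards and shift each letter +8.
Reversing it on vik: shift back: v−8=n, i−8=a, k−8=c → nac; then reverse → can.

can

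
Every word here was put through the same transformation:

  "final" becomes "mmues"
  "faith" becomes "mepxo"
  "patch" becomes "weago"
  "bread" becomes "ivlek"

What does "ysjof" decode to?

Shifts by position in final: pos 0: f→m (+7), pos 1: i→m (+4), pos 2: n→u (+7), pos 3: a→e (+4) — repeating every 2. The shifts repeat in a cycle of length 2: positions 0,1,… shift by +7, +4, then the pattern repeats.
Decoding ysjof: y−7=r, s−4=o, j−7=c, o−4=k, f−7=y.

rocky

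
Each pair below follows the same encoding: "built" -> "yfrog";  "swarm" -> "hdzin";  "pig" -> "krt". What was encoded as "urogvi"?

filter

Each letter is replaced by its mirror in the alphabet: a↔z, b↔y, c↔x, and so on (the Atbash cipher).
Undoing it on urogvi: u↔f, r↔i, o↔l, g↔t, v↔e, i↔r.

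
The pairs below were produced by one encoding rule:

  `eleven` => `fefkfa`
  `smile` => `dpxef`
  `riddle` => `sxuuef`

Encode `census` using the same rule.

jfadzd

Treating letters as 0–25, the rule is x ↦ 11x + 13 (mod 26).
For census: c(2)→11·2+13≡9=j; e(4)→11·4+13≡5=f; n(13)→11·13+13≡0=a; s(18)→11·18+13≡3=d; u(20)→11·20+13≡25=z; s(18)→11·18+13≡3=d (all mod 26).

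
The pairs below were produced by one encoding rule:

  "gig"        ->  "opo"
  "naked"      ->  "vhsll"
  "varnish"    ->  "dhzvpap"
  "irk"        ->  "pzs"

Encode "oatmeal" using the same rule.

vhbulht

The shift depends on letter class: consonant g→o is +8, but vowel i→p is +7. The rule splits by letter class: vowels +7, consonants +8.
For oatmeal: o(vowel)+7=v, a(vowel)+7=h, t(cons)+8=b, m(cons)+8=u, e(vowel)+7=l, a(vowel)+7=h, l(cons)+8=t.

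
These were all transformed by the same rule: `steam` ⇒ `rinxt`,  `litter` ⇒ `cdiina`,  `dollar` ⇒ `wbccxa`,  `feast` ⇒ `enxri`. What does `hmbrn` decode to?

whose

s(18)→r(17) and t(19)→i(8) fit y≡17x+23 (mod 26); the inverse of 17 mod 26 is 23. Each letter's alphabet position (a=0..z=25) is mapped through 17·x+23 mod 26 — an affine cipher.
Undoing it on hmbrn: h(7)→23·(7−23)≡22=w; m(12)→23·(12−23)≡7=h; b(1)→23·(1−23)≡14=o; r(17)→23·(17−23)≡18=s; n(13)→23·(13−23)≡4=e (all mod 26).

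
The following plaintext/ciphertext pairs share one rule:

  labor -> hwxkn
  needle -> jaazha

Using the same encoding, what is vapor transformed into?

rwlkn

It's a constant shift of +22 (ROT22).
Applying it to vapor: v+22=r, a+22=w, p+22=l, o+22=k, r+22=n.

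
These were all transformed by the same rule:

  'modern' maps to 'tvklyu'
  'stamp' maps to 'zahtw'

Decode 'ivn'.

Compare letters: m→t is +7, o→v is +7, d→k is +7 — a constant shift. Each letter is shifted forward by 7 in the alphabet (a Caesar shift of +7).
Reversing it on ivn: i−7=b, v−7=o, n−7=g.

bog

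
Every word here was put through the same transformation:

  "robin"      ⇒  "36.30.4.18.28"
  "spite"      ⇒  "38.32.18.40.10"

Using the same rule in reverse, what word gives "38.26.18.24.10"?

smile

r(#18)→36 and o(#15)→30: differences scale by 2, so n = 2·pos + 0. With a=1..z=26, the number is 2·pos.
Undoing it on 38.26.18.24.10: 38→(38−0)÷2=19=s, 26→(26−0)÷2=13=m, 18→(18−0)÷2=9=i, 24→(24−0)÷2=12=l, 10→(10−0)÷2=5=e.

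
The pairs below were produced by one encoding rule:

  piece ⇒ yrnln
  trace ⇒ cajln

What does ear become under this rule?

nja

It's a constant shift of +9 (ROT9).
On ear: e+9=n, a+9=j, r+9=a.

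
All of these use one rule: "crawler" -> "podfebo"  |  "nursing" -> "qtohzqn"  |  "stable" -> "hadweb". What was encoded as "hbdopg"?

c(2)→p(15) and r(17)→o(14) fit y≡19x+3 (mod 26); the inverse of 19 mod 26 is 11. This is an affine cipher: with a=0,…,z=25, each position x becomes (19x+3) mod 26.
Reversing it on hbdopg: h(7)→11·(7−3)≡18=s; b(1)→11·(1−3)≡4=e; d(3)→11·(3−3)≡0=a; o(14)→11·(14−3)≡17=r; p(15)→11·(15−3)≡2=c; g(6)→11·(6−3)≡7=h (all mod 26).

search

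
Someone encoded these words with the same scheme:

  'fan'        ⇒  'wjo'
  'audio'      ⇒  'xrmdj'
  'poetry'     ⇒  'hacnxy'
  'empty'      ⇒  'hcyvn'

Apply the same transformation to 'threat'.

cjnaqc

The output letters match the input read backwards, each shifted +9: fan reversed is naf. Two steps: reverse the string, then apply a Caesar shift of +9.
On threat: reverse → taerht; then shift: t+9=c, a+9=j, e+9=n, r+9=a, h+9=q, t+9=c.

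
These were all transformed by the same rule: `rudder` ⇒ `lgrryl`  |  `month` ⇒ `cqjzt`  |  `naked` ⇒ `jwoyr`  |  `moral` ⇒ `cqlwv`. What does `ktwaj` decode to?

This is an affine cipher: with a=0,…,z=25, each position x becomes (7x+22) mod 26.
Reversing it on ktwaj: k(10)→15·(10−22)≡2=c; t(19)→15·(19−22)≡7=h; w(22)→15·(22−22)≡0=a; a(0)→15·(0−22)≡8=i; j(9)→15·(9−22)≡13=n (all mod 26).

chain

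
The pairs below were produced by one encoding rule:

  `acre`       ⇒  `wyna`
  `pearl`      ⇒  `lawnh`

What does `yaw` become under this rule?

uws

This is a Caesar cipher with shift 22.
On yaw: y+22=u, a+22=w, w+22=s.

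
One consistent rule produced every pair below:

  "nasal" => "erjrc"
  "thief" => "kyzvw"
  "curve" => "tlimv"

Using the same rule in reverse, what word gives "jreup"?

It's a constant shift of +17 (ROT17).
Undoing it on jreup: j−17=s, r−17=a, e−17=n, u−17=d, p−17=y.

sandy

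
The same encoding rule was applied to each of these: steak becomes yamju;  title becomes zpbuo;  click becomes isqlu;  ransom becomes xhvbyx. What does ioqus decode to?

chili

In steak: s→y is +6, t→a is +7, e→m is +8, a→j is +9 — the shift increases by 1 each position. The shift increases by 1 at each position, starting from +6: 6, 7, 8, ….
Undoing it on ioqus: i−6=c, o−7=h, q−8=i, u−9=l, s−10=i.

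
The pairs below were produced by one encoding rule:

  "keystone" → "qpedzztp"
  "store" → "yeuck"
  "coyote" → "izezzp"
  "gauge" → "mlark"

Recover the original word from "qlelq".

Shifts by position in keystone: pos 0: k→q (+6), pos 1: e→p (+11), pos 2: y→e (+6), pos 3: s→d (+11) — repeating every 2. The shifts repeat in a cycle of length 2: positions 0,1,… shift by +6, +11, then the pattern repeats.
Reversing it on qlelq: q−6=k, l−11=a, e−6=y, l−11=a, q−6=k.

kayak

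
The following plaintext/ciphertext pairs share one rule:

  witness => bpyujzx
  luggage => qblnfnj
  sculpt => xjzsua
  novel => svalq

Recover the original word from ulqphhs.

pelican

Shifts by position in witness: pos 0: w→b (+5), pos 1: i→p (+7), pos 2: t→y (+5), pos 3: n→u (+7) — repeating every 2. A repeating key of period 2 is used — shifts +5, +7 over and over.
Reversing it on ulqphhs: u−5=p, l−7=e, q−5=l, p−7=i, h−5=c, h−7=a, s−5=n.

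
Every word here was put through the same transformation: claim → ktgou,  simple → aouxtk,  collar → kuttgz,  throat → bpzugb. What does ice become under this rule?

The shift depends on letter class: consonant c→k is +8, but vowel a→g is +6. Two shifts are in play — +6 for a/e/i/o/u, +8 for every other letter.
For ice: i(vowel)+6=o, c(cons)+8=k, e(vowel)+6=k.

okk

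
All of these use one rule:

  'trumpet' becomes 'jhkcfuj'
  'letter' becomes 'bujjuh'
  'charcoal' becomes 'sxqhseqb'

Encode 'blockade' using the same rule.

Compare letters: t→j is +16, r→h is +16, u→k is +16 — a constant shift. Each letter is shifted forward by 16 in the alphabet (a Caesar shift of +16).
For blockade: b+16=r, l+16=b, o+16=e, c+16=s, k+16=a, a+16=q, d+16=t, e+16=u.

rbesaqtu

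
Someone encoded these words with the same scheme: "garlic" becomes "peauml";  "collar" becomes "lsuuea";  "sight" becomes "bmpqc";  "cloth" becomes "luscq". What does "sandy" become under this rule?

bewmh

The shift depends on letter class: consonant g→p is +9, but vowel a→e is +4. The rule splits by letter class: vowels +4, consonants +9.
Applying it to sandy: s(cons)+9=b, a(vowel)+4=e, n(cons)+9=w, d(cons)+9=m, y(cons)+9=h.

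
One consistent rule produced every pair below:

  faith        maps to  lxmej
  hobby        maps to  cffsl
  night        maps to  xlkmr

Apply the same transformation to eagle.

The output letters match the input read backwards, each shifted +4: faith reversed is htiaf. The word is reversed, then every letter is shifted forward by 4.
For eagle: reverse → elgae; then shift: e+4=i, l+4=p, g+4=k, a+4=e, e+4=i.

ipkei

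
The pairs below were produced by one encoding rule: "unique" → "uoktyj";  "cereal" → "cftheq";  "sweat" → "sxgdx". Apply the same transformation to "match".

Letter i (0-indexed) is shifted by i+0, so successive shifts are 0, 1, 2, ….
For match: m+0=m, a+1=b, t+2=v, c+3=f, h+4=l.

mbvfl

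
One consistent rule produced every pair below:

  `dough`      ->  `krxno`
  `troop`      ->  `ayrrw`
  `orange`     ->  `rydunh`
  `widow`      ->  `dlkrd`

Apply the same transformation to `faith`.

The shift depends on letter class: consonant d→k is +7, but vowel o→r is +3. The rule splits by letter class: vowels +3, consonants +7.
On faith: f(cons)+7=m, a(vowel)+3=d, i(vowel)+3=l, t(cons)+7=a, h(cons)+7=o.

mdlao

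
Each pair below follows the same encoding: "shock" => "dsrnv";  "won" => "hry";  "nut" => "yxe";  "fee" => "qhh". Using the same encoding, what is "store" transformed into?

Vowels shift forward by 3 and consonants shift forward by 11.
For store: s(cons)+11=d, t(cons)+11=e, o(vowel)+3=r, r(cons)+11=c, e(vowel)+3=h.

derch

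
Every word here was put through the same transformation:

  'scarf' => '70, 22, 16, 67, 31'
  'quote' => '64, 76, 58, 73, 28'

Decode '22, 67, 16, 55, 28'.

crane

s(#19)→70 and c(#3)→22: differences scale by 3, so n = 3·pos + 13. With a=1..z=26, the number is 3·pos + 13.
Decoding 22, 67, 16, 55, 28: 22→(22−13)÷3=3=c, 67→(67−13)÷3=18=r, 16→(16−13)÷3=1=a, 55→(55−13)÷3=14=n, 28→(28−13)÷3=5=e.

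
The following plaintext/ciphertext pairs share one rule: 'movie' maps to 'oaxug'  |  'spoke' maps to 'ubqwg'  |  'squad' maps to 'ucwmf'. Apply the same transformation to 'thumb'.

Shifts by position in movie: pos 0: m→o (+2), pos 1: o→a (+12), pos 2: v→x (+2), pos 3: i→u (+12) — repeating every 2. The shifts repeat in a cycle of length 2: positions 0,1,… shift by +2, +12, then the pattern repeats.
On thumb: t+2=v, h+12=t, u+2=w, m+12=y, b+2=d.

vtwyd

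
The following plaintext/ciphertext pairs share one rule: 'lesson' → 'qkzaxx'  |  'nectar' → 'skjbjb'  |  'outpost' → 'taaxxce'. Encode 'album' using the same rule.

fricv

In lesson: l→q is +5, e→k is +6, s→z is +7, s→a is +8 — the shift increases by 1 each position. Letter i (0-indexed) is shifted by i+5, so successive shifts are 5, 6, 7, ….
Applying it to album: a+5=f, l+6=r, b+7=i, u+8=c, m+9=v.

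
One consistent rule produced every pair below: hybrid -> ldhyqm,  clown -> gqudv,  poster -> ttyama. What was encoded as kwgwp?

graph

Letter i (0-indexed) is shifted by i+4, so successive shifts are 4, 5, 6, ….
Reversing it on kwgwp: k−4=g, w−5=r, g−6=a, w−7=p, p−8=h.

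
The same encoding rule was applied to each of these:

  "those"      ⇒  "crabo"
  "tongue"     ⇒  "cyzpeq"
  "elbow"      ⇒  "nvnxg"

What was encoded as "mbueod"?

The shifts repeat in a cycle of length 3: positions 0,1,… shift by +9, +10, +12, then the pattern repeats.
Reversing it on mbueod: m−9=d, b−10=r, u−12=i, e−9=v, o−10=e, d−12=r.

driver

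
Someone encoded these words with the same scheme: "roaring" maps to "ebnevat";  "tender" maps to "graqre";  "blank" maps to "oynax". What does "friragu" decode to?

seventh

Compare letters: r→e is +13, o→b is +13, a→n is +13 — a constant shift. Every letter moves 13 places later in the alphabet, wrapping around z→a.
Decoding friragu: f−13=s, r−13=e, i−13=v, r−13=e, a−13=n, g−13=t, u−13=h.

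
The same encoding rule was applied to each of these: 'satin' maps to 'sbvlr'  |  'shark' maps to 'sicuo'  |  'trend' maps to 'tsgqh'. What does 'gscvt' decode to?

Letter i (0-indexed) is shifted by i+0, so successive shifts are 0, 1, 2, ….
Reversing it on gscvt: g−0=g, s−1=r, c−2=a, v−3=s, t−4=p.

grasp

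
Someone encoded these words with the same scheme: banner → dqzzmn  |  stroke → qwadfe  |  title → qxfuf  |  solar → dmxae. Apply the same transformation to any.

The word is reversed, then every letter is shifted forward by 12.
On any: reverse → yna; then shift: y+12=k, n+12=z, a+12=m.

kzm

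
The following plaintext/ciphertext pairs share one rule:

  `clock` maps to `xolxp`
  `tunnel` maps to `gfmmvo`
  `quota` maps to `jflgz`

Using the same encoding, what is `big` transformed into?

yrt

Each pair mirrors across the alphabet (c↔x, l↔o, o↔l): positions sum to 25. Each letter is replaced by its mirror in the alphabet: a↔z, b↔y, c↔x, and so on (the Atbash cipher).
For big: b↔y, i↔r, g↔t.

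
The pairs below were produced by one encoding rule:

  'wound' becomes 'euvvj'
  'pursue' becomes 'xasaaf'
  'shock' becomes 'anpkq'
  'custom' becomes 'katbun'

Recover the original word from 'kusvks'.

corner

Shifts by position in wound: pos 0: w→e (+8), pos 1: o→u (+6), pos 2: u→v (+1), pos 3: n→v (+8), pos 4: d→j (+6) — repeating every 3. A repeating key of period 3 is used — shifts +8, +6, +1 over and over.
Undoing it on kusvks: k−8=c, u−6=o, s−1=r, v−8=n, k−6=e, s−1=r.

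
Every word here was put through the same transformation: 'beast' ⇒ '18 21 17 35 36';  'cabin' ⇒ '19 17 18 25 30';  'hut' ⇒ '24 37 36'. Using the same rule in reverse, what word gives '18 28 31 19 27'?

block

b is letter #2 and maps to 18: an offset of 16. The number is (letter's place in the alphabet, a=1) + 16.
Decoding 18 28 31 19 27: 18→(18−16)÷1=2=b, 28→(28−16)÷1=12=l, 31→(31−16)÷1=15=o, 19→(19−16)÷1=3=c, 27→(27−16)÷1=11=k.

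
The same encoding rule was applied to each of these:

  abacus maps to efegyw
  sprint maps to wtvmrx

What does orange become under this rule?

It's a constant shift of +4 (ROT4).
Applying it to orange: o+4=s, r+4=v, a+4=e, n+4=r, g+4=k, e+4=i.

sverki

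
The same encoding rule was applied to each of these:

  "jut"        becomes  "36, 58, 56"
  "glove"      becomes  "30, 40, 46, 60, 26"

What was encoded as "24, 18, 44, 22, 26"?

dance

j(#10)→36 and u(#21)→58: differences scale by 2, so n = 2·pos + 16. Each letter becomes 2×(its alphabet position, a=1..z=26) + 16.
Undoing it on 24, 18, 44, 22, 26: 24→(24−16)÷2=4=d, 18→(18−16)÷2=1=a, 44→(44−16)÷2=14=n, 22→(22−16)÷2=3=c, 26→(26−16)÷2=5=e.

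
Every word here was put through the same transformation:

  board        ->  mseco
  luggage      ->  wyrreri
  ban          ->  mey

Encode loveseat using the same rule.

The shift depends on letter class: consonant b→m is +11, but vowel o→s is +4. The rule splits by letter class: vowels +4, consonants +11.
On loveseat: l(cons)+11=w, o(vowel)+4=s, v(cons)+11=g, e(vowel)+4=i, s(cons)+11=d, e(vowel)+4=i, a(vowel)+4=e, t(cons)+11=e.

wsgidiee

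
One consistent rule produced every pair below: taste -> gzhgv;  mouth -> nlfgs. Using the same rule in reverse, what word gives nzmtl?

Each pair mirrors across the alphabet (t↔g, a↔z, s↔h): positions sum to 25. This is the alphabet-reversal cipher (Atbash): a becomes z, b becomes y, etc.
Decoding nzmtl: n↔m, z↔a, m↔n, t↔g, l↔o.

mango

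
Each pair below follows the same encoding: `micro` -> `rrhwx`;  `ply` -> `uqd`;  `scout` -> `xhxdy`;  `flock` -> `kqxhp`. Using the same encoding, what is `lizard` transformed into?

Two shifts are in play — +9 for a/e/i/o/u, +5 for every other letter.
Applying it to lizard: l(cons)+5=q, i(vowel)+9=r, z(cons)+5=e, a(vowel)+9=j, r(cons)+5=w, d(cons)+5=i.

qrejwi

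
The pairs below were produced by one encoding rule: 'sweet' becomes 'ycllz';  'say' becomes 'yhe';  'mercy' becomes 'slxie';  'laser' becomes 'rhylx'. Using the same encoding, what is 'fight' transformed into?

lpmnz

The shift depends on letter class: consonant s→y is +6, but vowel e→l is +7. The rule splits by letter class: vowels +7, consonants +6.
Applying it to fight: f(cons)+6=l, i(vowel)+7=p, g(cons)+6=m, h(cons)+6=n, t(cons)+6=z.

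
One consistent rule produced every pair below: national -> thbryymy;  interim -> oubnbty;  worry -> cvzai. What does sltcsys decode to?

melting

The shift increases by 1 at each position, starting from +6: 6, 7, 8, ….
Reversing it on sltcsys: s−6=m, l−7=e, t−8=l, c−9=t, s−10=i, y−11=n, s−12=g.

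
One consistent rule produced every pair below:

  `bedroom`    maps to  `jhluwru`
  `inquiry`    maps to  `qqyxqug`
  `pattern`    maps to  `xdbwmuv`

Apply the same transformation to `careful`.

kdzhnxt

The shifts repeat in a cycle of length 2: positions 0,1,… shift by +8, +3, then the pattern repeats.
On careful: c+8=k, a+3=d, r+8=z, e+3=h, f+8=n, u+3=x, l+8=t.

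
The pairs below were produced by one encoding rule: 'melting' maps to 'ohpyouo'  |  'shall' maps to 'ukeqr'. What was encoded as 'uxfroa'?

In melting: m→o is +2, e→h is +3, l→p is +4, t→y is +5 — the shift increases by 1 each position. Each letter shifts forward by (position + 2), i.e. 2, 3, 4, … — the shift grows by one for each successive letter.
Reversing it on uxfroa: u−2=s, x−3=u, f−4=b, r−5=m, o−6=i, a−7=t.

submit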